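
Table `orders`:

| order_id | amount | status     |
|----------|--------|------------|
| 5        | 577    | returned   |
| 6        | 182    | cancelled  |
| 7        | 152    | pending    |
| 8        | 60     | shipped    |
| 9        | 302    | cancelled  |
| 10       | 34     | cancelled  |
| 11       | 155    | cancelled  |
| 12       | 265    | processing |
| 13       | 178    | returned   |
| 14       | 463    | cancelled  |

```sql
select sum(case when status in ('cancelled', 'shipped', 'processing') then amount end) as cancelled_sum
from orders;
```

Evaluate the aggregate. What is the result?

order_id=5: ✗
order_id=6: ✓ → 182
order_id=7: ✗
order_id=8: ✓ → 60
order_id=9: ✓ → 302
order_id=10: ✓ → 34
order_id=11: ✓ → 155
order_id=12: ✓ → 265
order_id=13: ✗
order_id=14: ✓ → 463
cancelled_sum = 182 + 60 + 302 + 34 + 155 + 265 + 463 = 1461

1461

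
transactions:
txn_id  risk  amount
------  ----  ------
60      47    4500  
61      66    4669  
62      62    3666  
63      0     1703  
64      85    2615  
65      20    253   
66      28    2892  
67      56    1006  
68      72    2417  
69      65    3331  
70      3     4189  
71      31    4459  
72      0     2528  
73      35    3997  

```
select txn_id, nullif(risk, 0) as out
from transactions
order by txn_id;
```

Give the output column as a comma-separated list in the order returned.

47, 66, 62, NULL, 85, 20, 28, 56, 72, 65, 3, 31, NULL, 35

txn_id=60: risk=47 vs 0: differ → 47
txn_id=61: risk=66 vs 0: differ → 66
txn_id=62: risk=62 vs 0: differ → 62
txn_id=63: risk=0 vs 0: equal → NULL
txn_id=64: risk=85 vs 0: differ → 85
txn_id=65: risk=20 vs 0: differ → 20
txn_id=66: risk=28 vs 0: differ → 28
txn_id=67: risk=56 vs 0: differ → 56
txn_id=68: risk=72 vs 0: differ → 72
txn_id=69: risk=65 vs 0: differ → 65
txn_id=70: risk=3 vs 0: differ → 3
txn_id=71: risk=31 vs 0: differ → 31
txn_id=72: risk=0 vs 0: equal → NULL
txn_id=73: risk=35 vs 0: differ → 35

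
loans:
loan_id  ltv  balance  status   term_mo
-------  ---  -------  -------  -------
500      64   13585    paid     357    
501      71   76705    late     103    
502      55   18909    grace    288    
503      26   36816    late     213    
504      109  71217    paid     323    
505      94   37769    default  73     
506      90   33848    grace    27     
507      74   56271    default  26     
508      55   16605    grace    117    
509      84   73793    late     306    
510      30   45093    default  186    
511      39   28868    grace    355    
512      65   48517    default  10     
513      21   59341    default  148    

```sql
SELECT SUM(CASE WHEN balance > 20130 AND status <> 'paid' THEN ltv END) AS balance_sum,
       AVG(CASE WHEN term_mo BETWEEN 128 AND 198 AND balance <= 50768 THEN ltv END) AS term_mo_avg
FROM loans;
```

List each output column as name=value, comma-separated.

balance_sum=594, term_mo_avg=30

[balance_sum: balance > 20130 AND status <> 'paid']
loan_id=500: ✗
loan_id=501: ✓ → 71
loan_id=502: ✗
loan_id=503: ✓ → 26
loan_id=504: ✗
loan_id=505: ✓ → 94
loan_id=506: ✓ → 90
loan_id=507: ✓ → 74
loan_id=508: ✗
loan_id=509: ✓ → 84
loan_id=510: ✓ → 30
loan_id=511: ✓ → 39
loan_id=512: ✓ → 65
loan_id=513: ✓ → 21
balance_sum = 71 + 26 + 94 + 90 + 74 + 84 + 30 + 39 + 65 + 21 = 594
—
[term_mo_avg: term_mo BETWEEN 128 AND 198 AND balance <= 50768]
loan_id=500: ✗
loan_id=501: ✗
loan_id=502: ✗
loan_id=503: ✗
loan_id=504: ✗
loan_id=505: ✗
loan_id=506: ✗
loan_id=507: ✗
loan_id=508: ✗
loan_id=509: ✗
loan_id=510: ✓ → 30
loan_id=511: ✗
loan_id=512: ✗
loan_id=513: ✗
term_mo_avg = 30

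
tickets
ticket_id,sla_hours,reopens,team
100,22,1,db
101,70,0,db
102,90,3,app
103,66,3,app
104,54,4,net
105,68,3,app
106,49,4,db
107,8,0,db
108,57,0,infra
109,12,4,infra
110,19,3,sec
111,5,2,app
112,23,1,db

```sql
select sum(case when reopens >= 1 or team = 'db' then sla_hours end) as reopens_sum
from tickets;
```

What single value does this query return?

ticket_id=100: ✓ → 22
ticket_id=101: ✓ → 70
ticket_id=102: ✓ → 90
ticket_id=103: ✓ → 66
ticket_id=104: ✓ → 54
ticket_id=105: ✓ → 68
ticket_id=106: ✓ → 49
ticket_id=107: ✓ → 8
ticket_id=108: ✗
ticket_id=109: ✓ → 12
ticket_id=110: ✓ → 19
ticket_id=111: ✓ → 5
ticket_id=112: ✓ → 23
reopens_sum = 22 + 70 + 90 + 66 + 54 + 68 + 49 + 8 + 12 + 19 + 5 + 23 = 486

486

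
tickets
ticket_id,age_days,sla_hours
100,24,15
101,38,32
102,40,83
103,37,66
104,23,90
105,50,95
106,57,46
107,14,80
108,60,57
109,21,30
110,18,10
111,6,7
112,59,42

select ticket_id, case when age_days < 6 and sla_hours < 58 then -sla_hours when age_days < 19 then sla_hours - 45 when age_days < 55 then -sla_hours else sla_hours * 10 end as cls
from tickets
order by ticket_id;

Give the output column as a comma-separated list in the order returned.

-15, -32, -83, -66, -90, -95, 460, 35, 570, -30, -35, -38, 420

ticket_id=100: age_days < 55 → -15
ticket_id=101: age_days < 55 → -32
ticket_id=102: age_days < 55 → -83
ticket_id=103: age_days < 55 → -66
ticket_id=104: age_days < 55 → -90
ticket_id=105: age_days < 55 → -95
ticket_id=106: ELSE → 460
ticket_id=107: age_days < 19 → 35
ticket_id=108: ELSE → 570
ticket_id=109: age_days < 55 → -30
ticket_id=110: age_days < 19 → -35
ticket_id=111: age_days < 19 → -38
ticket_id=112: ELSE → 420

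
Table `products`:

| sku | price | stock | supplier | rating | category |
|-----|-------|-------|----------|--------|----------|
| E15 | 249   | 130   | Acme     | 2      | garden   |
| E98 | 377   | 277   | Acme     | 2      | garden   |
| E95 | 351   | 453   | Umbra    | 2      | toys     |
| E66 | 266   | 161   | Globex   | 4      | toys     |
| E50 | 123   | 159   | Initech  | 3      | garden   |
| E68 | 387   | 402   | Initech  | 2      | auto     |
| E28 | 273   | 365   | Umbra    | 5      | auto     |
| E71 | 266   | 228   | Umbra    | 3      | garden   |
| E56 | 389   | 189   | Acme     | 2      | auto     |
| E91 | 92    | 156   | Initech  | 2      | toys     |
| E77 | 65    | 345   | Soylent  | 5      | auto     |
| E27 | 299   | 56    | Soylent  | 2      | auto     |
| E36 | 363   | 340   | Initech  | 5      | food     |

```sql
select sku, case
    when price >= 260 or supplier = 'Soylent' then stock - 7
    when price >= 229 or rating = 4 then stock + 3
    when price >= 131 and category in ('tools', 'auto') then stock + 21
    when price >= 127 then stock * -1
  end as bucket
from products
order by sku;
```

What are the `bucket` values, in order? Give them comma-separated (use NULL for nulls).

133, 49, 358, 333, NULL, 182, 154, 395, 221, 338, NULL, 446, 270

sku=E15: price >= 229 or rating = 4 → 133
sku=E27: price >= 260 or supplier = 'Soylent' → 49
sku=E28: price >= 260 or supplier = 'Soylent' → 358
sku=E36: price >= 260 or supplier = 'Soylent' → 333
sku=E50: (no match → NULL) → NULL
sku=E56: price >= 260 or supplier = 'Soylent' → 182
sku=E66: price >= 260 or supplier = 'Soylent' → 154
sku=E68: price >= 260 or supplier = 'Soylent' → 395
sku=E71: price >= 260 or supplier = 'Soylent' → 221
sku=E77: price >= 260 or supplier = 'Soylent' → 338
sku=E91: (no match → NULL) → NULL
sku=E95: price >= 260 or supplier = 'Soylent' → 446
sku=E98: price >= 260 or supplier = 'Soylent' → 270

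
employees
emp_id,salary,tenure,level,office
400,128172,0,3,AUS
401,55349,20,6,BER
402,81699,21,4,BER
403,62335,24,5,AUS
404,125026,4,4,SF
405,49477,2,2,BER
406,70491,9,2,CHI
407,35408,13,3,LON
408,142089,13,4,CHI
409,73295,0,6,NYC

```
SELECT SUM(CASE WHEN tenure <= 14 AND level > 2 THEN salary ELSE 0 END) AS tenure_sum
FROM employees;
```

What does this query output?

503990

emp_id=400: ✓ → 128172
emp_id=401: ✗
emp_id=402: ✗
emp_id=403: ✗
emp_id=404: ✓ → 125026
emp_id=405: ✗
emp_id=406: ✗
emp_id=407: ✓ → 35408
emp_id=408: ✓ → 142089
emp_id=409: ✓ → 73295
tenure_sum = 128172 + 125026 + 35408 + 142089 + 73295 = 503990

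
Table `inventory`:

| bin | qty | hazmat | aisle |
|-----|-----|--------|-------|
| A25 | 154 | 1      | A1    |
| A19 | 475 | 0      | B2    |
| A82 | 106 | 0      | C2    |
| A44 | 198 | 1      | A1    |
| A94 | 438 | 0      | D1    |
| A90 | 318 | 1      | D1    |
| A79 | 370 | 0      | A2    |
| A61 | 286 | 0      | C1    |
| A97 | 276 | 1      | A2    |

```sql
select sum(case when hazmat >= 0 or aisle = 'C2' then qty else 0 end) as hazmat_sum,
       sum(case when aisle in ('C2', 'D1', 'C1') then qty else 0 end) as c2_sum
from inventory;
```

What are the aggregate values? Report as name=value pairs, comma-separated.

hazmat_sum=2621, c2_sum=1148

[hazmat_sum: hazmat >= 0 or aisle = 'C2']
bin=A25: ✓ → 154
bin=A19: ✓ → 475
bin=A82: ✓ → 106
bin=A44: ✓ → 198
bin=A94: ✓ → 438
bin=A90: ✓ → 318
bin=A79: ✓ → 370
bin=A61: ✓ → 286
bin=A97: ✓ → 276
hazmat_sum = 154 + 475 + 106 + 198 + 438 + 318 + 370 + 286 + 276 = 2621
—
[c2_sum: aisle in ('C2', 'D1', 'C1')]
bin=A25: ✗
bin=A19: ✗
bin=A82: ✓ → 106
bin=A44: ✗
bin=A94: ✓ → 438
bin=A90: ✓ → 318
bin=A79: ✗
bin=A61: ✓ → 286
bin=A97: ✗
c2_sum = 106 + 438 + 318 + 286 = 1148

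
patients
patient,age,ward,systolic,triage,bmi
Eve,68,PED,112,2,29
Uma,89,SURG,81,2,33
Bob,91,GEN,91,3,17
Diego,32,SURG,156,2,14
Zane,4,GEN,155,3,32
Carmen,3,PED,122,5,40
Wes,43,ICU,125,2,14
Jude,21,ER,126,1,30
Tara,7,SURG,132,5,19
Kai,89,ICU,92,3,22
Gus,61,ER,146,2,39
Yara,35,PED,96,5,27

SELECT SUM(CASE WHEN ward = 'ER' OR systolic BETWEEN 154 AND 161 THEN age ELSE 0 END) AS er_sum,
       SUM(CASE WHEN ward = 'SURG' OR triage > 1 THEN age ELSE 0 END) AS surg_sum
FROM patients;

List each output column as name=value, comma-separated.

[er_sum: ward = 'ER' OR systolic BETWEEN 154 AND 161]
patient=Eve: ✗
patient=Uma: ✗
patient=Bob: ✗
patient=Diego: ✓ → 32
patient=Zane: ✓ → 4
patient=Carmen: ✗
patient=Wes: ✗
patient=Jude: ✓ → 21
patient=Tara: ✗
patient=Kai: ✗
patient=Gus: ✓ → 61
patient=Yara: ✗
er_sum = 32 + 4 + 21 + 61 = 118
—
[surg_sum: ward = 'SURG' OR triage > 1]
patient=Eve: ✓ → 68
patient=Uma: ✓ → 89
patient=Bob: ✓ → 91
patient=Diego: ✓ → 32
patient=Zane: ✓ → 4
patient=Carmen: ✓ → 3
patient=Wes: ✓ → 43
patient=Jude: ✗
patient=Tara: ✓ → 7
patient=Kai: ✓ → 89
patient=Gus: ✓ → 61
patient=Yara: ✓ → 35
surg_sum = 68 + 89 + 91 + 32 + 4 + 3 + 43 + 7 + 89 + 61 + 35 = 522

er_sum=118, surg_sum=522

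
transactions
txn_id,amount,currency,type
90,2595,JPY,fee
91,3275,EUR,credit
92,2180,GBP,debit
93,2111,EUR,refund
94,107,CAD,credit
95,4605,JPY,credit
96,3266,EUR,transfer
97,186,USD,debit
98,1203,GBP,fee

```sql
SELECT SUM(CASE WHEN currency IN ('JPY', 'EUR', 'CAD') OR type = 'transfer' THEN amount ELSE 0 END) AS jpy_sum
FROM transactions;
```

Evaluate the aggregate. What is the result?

txn_id=90: ✓ → 2595
txn_id=91: ✓ → 3275
txn_id=92: ✗
txn_id=93: ✓ → 2111
txn_id=94: ✓ → 107
txn_id=95: ✓ → 4605
txn_id=96: ✓ → 3266
txn_id=97: ✗
txn_id=98: ✗
jpy_sum = 2595 + 3275 + 2111 + 107 + 4605 + 3266 = 15959

15959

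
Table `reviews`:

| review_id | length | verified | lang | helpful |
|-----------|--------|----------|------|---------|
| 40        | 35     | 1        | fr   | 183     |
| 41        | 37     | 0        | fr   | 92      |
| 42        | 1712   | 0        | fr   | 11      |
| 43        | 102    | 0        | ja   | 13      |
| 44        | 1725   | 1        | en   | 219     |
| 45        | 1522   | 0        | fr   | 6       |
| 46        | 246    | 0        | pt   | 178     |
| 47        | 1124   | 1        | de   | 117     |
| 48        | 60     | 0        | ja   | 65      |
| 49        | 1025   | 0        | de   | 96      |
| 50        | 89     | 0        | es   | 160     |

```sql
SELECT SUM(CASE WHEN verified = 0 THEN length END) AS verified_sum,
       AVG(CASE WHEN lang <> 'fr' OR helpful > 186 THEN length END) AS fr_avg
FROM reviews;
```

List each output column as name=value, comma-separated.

verified_sum=4793, fr_avg=624.4285714286

[verified_sum: verified = 0]
review_id=40: ✗
review_id=41: ✓ → 37
review_id=42: ✓ → 1712
review_id=43: ✓ → 102
review_id=44: ✗
review_id=45: ✓ → 1522
review_id=46: ✓ → 246
review_id=47: ✗
review_id=48: ✓ → 60
review_id=49: ✓ → 1025
review_id=50: ✓ → 89
verified_sum = 37 + 1712 + 102 + 1522 + 246 + 60 + 1025 + 89 = 4793
—
[fr_avg: lang <> 'fr' OR helpful > 186]
review_id=40: ✗
review_id=41: ✗
review_id=42: ✗
review_id=43: ✓ → 102
review_id=44: ✓ → 1725
review_id=45: ✗
review_id=46: ✓ → 246
review_id=47: ✓ → 1124
review_id=48: ✓ → 60
review_id=49: ✓ → 1025
review_id=50: ✓ → 89
fr_avg = (102 + 1725 + 246 + 1124 + 60 + 1025 + 89) / 7 = 624.4285714286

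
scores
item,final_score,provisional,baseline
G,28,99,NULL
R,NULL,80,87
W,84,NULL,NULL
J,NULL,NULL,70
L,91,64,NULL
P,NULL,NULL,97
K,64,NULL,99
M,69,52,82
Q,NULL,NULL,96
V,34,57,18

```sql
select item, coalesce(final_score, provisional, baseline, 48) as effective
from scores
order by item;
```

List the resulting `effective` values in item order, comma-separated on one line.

28, 70, 64, 91, 69, 97, 96, 80, 34, 84

item=G: final_score=28 → 28
item=J: final_score=NULL, provisional=NULL, baseline=70 → 70
item=K: final_score=64 → 64
item=L: final_score=91 → 91
item=M: final_score=69 → 69
item=P: final_score=NULL, provisional=NULL, baseline=97 → 97
item=Q: final_score=NULL, provisional=NULL, baseline=96 → 96
item=R: final_score=NULL, provisional=80 → 80
item=V: final_score=34 → 34
item=W: final_score=84 → 84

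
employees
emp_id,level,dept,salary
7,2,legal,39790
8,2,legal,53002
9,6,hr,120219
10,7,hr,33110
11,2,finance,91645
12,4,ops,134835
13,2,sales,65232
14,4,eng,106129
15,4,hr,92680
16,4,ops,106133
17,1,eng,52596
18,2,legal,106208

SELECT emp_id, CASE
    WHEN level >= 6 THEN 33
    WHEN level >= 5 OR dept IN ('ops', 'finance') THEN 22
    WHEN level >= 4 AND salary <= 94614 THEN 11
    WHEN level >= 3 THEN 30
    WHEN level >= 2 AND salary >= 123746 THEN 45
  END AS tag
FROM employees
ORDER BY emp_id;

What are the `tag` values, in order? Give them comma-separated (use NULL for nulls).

emp_id=7: (no match → NULL) → NULL
emp_id=8: (no match → NULL) → NULL
emp_id=9: level >= 6 → 33
emp_id=10: level >= 6 → 33
emp_id=11: level >= 5 OR dept IN ('ops', 'finance') → 22
emp_id=12: level >= 5 OR dept IN ('ops', 'finance') → 22
emp_id=13: (no match → NULL) → NULL
emp_id=14: level >= 3 → 30
emp_id=15: level >= 4 AND salary <= 94614 → 11
emp_id=16: level >= 5 OR dept IN ('ops', 'finance') → 22
emp_id=17: (no match → NULL) → NULL
emp_id=18: (no match → NULL) → NULL

NULL, NULL, 33, 33, 22, 22, NULL, 30, 11, 22, NULL, NULL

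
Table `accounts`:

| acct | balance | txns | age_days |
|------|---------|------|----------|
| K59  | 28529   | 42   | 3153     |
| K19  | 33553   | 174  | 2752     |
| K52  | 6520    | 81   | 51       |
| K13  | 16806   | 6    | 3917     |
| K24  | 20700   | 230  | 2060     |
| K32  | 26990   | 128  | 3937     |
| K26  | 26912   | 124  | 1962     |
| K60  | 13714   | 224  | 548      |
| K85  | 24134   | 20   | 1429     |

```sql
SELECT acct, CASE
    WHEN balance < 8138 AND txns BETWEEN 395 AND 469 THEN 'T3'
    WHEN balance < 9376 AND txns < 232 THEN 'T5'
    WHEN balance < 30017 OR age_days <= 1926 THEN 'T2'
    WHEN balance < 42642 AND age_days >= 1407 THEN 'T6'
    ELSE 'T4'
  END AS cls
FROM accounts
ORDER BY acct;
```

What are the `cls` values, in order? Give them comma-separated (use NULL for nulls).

acct=K13: balance < 30017 OR age_days <= 1926 → T2
acct=K19: balance < 42642 AND age_days >= 1407 → T6
acct=K24: balance < 30017 OR age_days <= 1926 → T2
acct=K26: balance < 30017 OR age_days <= 1926 → T2
acct=K32: balance < 30017 OR age_days <= 1926 → T2
acct=K52: balance < 9376 AND txns < 232 → T5
acct=K59: balance < 30017 OR age_days <= 1926 → T2
acct=K60: balance < 30017 OR age_days <= 1926 → T2
acct=K85: balance < 30017 OR age_days <= 1926 → T2

T2, T6, T2, T2, T2, T5, T2, T2, T2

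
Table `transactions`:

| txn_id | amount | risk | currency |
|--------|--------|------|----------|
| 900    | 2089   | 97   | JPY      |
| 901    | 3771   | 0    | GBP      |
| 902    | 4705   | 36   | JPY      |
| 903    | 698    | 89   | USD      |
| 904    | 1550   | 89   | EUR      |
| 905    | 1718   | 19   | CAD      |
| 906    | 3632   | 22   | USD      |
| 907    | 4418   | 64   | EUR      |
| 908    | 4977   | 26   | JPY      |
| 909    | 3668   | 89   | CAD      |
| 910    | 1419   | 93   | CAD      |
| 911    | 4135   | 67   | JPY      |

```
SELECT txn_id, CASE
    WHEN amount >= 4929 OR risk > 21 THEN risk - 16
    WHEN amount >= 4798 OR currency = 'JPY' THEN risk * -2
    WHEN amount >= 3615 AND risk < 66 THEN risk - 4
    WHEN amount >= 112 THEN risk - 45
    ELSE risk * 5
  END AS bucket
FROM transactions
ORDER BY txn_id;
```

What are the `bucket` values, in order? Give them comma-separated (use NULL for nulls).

81, -4, 20, 73, 73, -26, 6, 48, 10, 73, 77, 51

txn_id=900: amount >= 4929 OR risk > 21 → 81
txn_id=901: amount >= 3615 AND risk < 66 → -4
txn_id=902: amount >= 4929 OR risk > 21 → 20
txn_id=903: amount >= 4929 OR risk > 21 → 73
txn_id=904: amount >= 4929 OR risk > 21 → 73
txn_id=905: amount >= 112 → -26
txn_id=906: amount >= 4929 OR risk > 21 → 6
txn_id=907: amount >= 4929 OR risk > 21 → 48
txn_id=908: amount >= 4929 OR risk > 21 → 10
txn_id=909: amount >= 4929 OR risk > 21 → 73
txn_id=910: amount >= 4929 OR risk > 21 → 77
txn_id=911: amount >= 4929 OR risk > 21 → 51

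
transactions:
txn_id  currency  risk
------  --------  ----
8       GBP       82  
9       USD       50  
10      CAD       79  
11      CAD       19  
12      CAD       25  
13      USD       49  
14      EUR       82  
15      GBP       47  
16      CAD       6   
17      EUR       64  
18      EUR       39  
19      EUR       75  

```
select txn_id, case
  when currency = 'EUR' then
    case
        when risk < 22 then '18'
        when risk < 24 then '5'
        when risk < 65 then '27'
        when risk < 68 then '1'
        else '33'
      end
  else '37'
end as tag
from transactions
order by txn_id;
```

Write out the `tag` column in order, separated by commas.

txn_id=8: currency='GBP' → outer ELSE → 37
txn_id=9: currency='USD' → outer ELSE → 37
txn_id=10: currency='CAD' → outer ELSE → 37
txn_id=11: currency='CAD' → outer ELSE → 37
txn_id=12: currency='CAD' → outer ELSE → 37
txn_id=13: currency='USD' → outer ELSE → 37
txn_id=14: currency='EUR' → inner[ELSE] → 33
txn_id=15: currency='GBP' → outer ELSE → 37
txn_id=16: currency='CAD' → outer ELSE → 37
txn_id=17: currency='EUR' → inner[risk < 65] → 27
txn_id=18: currency='EUR' → inner[risk < 65] → 27
txn_id=19: currency='EUR' → inner[ELSE] → 33

37, 37, 37, 37, 37, 37, 33, 37, 37, 27, 27, 33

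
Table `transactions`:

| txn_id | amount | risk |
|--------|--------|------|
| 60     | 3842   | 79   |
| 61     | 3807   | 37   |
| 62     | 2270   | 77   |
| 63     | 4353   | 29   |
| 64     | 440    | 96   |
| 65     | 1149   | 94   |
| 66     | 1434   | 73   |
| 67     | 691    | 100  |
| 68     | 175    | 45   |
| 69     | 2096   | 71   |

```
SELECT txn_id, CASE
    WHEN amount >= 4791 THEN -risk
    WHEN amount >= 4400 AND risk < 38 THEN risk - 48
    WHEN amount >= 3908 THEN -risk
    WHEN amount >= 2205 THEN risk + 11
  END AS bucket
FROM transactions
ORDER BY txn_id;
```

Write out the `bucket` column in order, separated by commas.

90, 48, 88, -29, NULL, NULL, NULL, NULL, NULL, NULL

txn_id=60: amount >= 2205 → 90
txn_id=61: amount >= 2205 → 48
txn_id=62: amount >= 2205 → 88
txn_id=63: amount >= 3908 → -29
txn_id=64: (no match → NULL) → NULL
txn_id=65: (no match → NULL) → NULL
txn_id=66: (no match → NULL) → NULL
txn_id=67: (no match → NULL) → NULL
txn_id=68: (no match → NULL) → NULL
txn_id=69: (no match → NULL) → NULL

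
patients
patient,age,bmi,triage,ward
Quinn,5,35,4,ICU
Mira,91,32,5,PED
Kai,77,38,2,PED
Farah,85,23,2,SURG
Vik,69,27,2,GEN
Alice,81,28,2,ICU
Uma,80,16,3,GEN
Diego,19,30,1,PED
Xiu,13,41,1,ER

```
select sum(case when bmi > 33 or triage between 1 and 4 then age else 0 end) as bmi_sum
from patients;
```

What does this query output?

429

patient=Quinn: ✓ → 5
patient=Mira: ✗
patient=Kai: ✓ → 77
patient=Farah: ✓ → 85
patient=Vik: ✓ → 69
patient=Alice: ✓ → 81
patient=Uma: ✓ → 80
patient=Diego: ✓ → 19
patient=Xiu: ✓ → 13
bmi_sum = 5 + 77 + 85 + 69 + 81 + 80 + 19 + 13 = 429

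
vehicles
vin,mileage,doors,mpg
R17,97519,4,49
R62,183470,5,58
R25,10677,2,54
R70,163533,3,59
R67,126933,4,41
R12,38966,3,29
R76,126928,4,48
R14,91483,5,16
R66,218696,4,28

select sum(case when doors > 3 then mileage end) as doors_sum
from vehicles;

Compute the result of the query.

vin=R17: ✓ → 97519
vin=R62: ✓ → 183470
vin=R25: ✗
vin=R70: ✗
vin=R67: ✓ → 126933
vin=R12: ✗
vin=R76: ✓ → 126928
vin=R14: ✓ → 91483
vin=R66: ✓ → 218696
doors_sum = 97519 + 183470 + 126933 + 126928 + 91483 + 218696 = 845029

845029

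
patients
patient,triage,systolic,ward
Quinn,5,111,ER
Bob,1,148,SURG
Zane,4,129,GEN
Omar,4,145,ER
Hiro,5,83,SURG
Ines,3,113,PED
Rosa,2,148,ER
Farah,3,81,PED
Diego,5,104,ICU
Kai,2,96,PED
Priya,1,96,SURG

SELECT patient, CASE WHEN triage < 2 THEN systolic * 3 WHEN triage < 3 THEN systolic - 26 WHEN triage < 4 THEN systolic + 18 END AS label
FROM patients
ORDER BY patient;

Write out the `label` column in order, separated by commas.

patient=Bob: triage < 2 → 444
patient=Diego: (no match → NULL) → NULL
patient=Farah: triage < 4 → 99
patient=Hiro: (no match → NULL) → NULL
patient=Ines: triage < 4 → 131
patient=Kai: triage < 3 → 70
patient=Omar: (no match → NULL) → NULL
patient=Priya: triage < 2 → 288
patient=Quinn: (no match → NULL) → NULL
patient=Rosa: triage < 3 → 122
patient=Zane: (no match → NULL) → NULL

444, NULL, 99, NULL, 131, 70, NULL, 288, NULL, 122, NULL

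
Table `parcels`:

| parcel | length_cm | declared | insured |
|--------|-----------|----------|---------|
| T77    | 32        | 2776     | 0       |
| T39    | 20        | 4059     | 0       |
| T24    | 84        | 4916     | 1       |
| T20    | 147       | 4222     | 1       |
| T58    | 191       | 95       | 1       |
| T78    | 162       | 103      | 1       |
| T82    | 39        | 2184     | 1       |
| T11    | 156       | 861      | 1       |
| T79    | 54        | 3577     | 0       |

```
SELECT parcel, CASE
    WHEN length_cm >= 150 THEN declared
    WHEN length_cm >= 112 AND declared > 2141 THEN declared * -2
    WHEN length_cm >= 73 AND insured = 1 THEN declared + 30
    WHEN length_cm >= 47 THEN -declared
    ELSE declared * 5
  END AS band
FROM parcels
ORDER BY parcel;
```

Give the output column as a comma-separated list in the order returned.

parcel=T11: length_cm >= 150 → 861
parcel=T20: length_cm >= 112 AND declared > 2141 → -8444
parcel=T24: length_cm >= 73 AND insured = 1 → 4946
parcel=T39: ELSE → 20295
parcel=T58: length_cm >= 150 → 95
parcel=T77: ELSE → 13880
parcel=T78: length_cm >= 150 → 103
parcel=T79: length_cm >= 47 → -3577
parcel=T82: ELSE → 10920

861, -8444, 4946, 20295, 95, 13880, 103, -3577, 10920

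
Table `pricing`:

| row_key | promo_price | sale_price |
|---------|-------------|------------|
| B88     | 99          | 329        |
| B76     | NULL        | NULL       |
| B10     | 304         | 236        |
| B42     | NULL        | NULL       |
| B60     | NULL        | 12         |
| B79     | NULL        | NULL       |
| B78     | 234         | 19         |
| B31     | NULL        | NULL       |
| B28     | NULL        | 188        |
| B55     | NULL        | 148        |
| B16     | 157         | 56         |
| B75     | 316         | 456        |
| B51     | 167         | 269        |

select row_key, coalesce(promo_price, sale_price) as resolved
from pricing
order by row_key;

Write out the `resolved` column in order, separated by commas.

row_key=B10: promo_price=304 → 304
row_key=B16: promo_price=157 → 157
row_key=B28: promo_price=NULL, sale_price=188 → 188
row_key=B31: promo_price=NULL, sale_price=NULL (all NULL) → NULL
row_key=B42: promo_price=NULL, sale_price=NULL (all NULL) → NULL
row_key=B51: promo_price=167 → 167
row_key=B55: promo_price=NULL, sale_price=148 → 148
row_key=B60: promo_price=NULL, sale_price=12 → 12
row_key=B75: promo_price=316 → 316
row_key=B76: promo_price=NULL, sale_price=NULL (all NULL) → NULL
row_key=B78: promo_price=234 → 234
row_key=B79: promo_price=NULL, sale_price=NULL (all NULL) → NULL
row_key=B88: promo_price=99 → 99

304, 157, 188, NULL, NULL, 167, 148, 12, 316, NULL, 234, NULL, 99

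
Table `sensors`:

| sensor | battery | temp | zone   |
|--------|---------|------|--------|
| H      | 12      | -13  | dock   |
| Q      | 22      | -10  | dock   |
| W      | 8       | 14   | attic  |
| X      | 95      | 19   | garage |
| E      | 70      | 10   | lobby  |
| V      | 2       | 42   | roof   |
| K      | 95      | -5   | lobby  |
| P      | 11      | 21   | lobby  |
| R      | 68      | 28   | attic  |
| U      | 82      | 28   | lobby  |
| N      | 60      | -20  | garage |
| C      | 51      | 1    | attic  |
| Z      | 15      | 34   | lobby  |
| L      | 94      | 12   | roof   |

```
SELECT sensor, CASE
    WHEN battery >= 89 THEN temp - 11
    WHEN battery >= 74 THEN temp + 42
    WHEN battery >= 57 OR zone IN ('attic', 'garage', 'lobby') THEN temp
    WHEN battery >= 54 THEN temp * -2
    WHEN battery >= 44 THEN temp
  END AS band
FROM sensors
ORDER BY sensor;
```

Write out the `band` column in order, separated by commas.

1, 10, NULL, -16, 1, -20, 21, NULL, 28, 70, NULL, 14, 8, 34

sensor=C: battery >= 57 OR zone IN ('attic', 'garage', 'lobby') → 1
sensor=E: battery >= 57 OR zone IN ('attic', 'garage', 'lobby') → 10
sensor=H: (no match → NULL) → NULL
sensor=K: battery >= 89 → -16
sensor=L: battery >= 89 → 1
sensor=N: battery >= 57 OR zone IN ('attic', 'garage', 'lobby') → -20
sensor=P: battery >= 57 OR zone IN ('attic', 'garage', 'lobby') → 21
sensor=Q: (no match → NULL) → NULL
sensor=R: battery >= 57 OR zone IN ('attic', 'garage', 'lobby') → 28
sensor=U: battery >= 74 → 70
sensor=V: (no match → NULL) → NULL
sensor=W: battery >= 57 OR zone IN ('attic', 'garage', 'lobby') → 14
sensor=X: battery >= 89 → 8
sensor=Z: battery >= 57 OR zone IN ('attic', 'garage', 'lobby') → 34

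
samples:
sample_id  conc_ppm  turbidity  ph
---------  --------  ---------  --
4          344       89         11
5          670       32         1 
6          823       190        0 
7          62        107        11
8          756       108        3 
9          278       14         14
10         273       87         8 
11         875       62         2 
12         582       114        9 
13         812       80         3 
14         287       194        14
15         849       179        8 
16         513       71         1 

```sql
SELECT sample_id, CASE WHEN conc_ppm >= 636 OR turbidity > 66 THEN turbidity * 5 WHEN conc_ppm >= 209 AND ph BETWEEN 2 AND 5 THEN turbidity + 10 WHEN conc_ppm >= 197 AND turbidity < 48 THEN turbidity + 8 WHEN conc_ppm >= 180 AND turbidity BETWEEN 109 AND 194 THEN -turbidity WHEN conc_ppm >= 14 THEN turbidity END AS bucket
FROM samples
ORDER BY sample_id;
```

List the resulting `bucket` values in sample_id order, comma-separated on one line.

445, 160, 950, 535, 540, 22, 435, 310, 570, 400, 970, 895, 355

sample_id=4: conc_ppm >= 636 OR turbidity > 66 → 445
sample_id=5: conc_ppm >= 636 OR turbidity > 66 → 160
sample_id=6: conc_ppm >= 636 OR turbidity > 66 → 950
sample_id=7: conc_ppm >= 636 OR turbidity > 66 → 535
sample_id=8: conc_ppm >= 636 OR turbidity > 66 → 540
sample_id=9: conc_ppm >= 197 AND turbidity < 48 → 22
sample_id=10: conc_ppm >= 636 OR turbidity > 66 → 435
sample_id=11: conc_ppm >= 636 OR turbidity > 66 → 310
sample_id=12: conc_ppm >= 636 OR turbidity > 66 → 570
sample_id=13: conc_ppm >= 636 OR turbidity > 66 → 400
sample_id=14: conc_ppm >= 636 OR turbidity > 66 → 970
sample_id=15: conc_ppm >= 636 OR turbidity > 66 → 895
sample_id=16: conc_ppm >= 636 OR turbidity > 66 → 355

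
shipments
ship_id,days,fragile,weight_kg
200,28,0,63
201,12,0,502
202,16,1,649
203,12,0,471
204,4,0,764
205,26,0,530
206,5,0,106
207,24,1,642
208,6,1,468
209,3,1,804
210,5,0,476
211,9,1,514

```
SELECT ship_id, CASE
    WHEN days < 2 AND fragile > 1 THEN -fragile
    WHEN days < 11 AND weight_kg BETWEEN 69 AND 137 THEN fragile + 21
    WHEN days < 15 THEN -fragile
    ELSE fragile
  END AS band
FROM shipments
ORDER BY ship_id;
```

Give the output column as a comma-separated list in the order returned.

ship_id=200: ELSE → 0
ship_id=201: days < 15 → 0
ship_id=202: ELSE → 1
ship_id=203: days < 15 → 0
ship_id=204: days < 15 → 0
ship_id=205: ELSE → 0
ship_id=206: days < 11 AND weight_kg BETWEEN 69 AND 137 → 21
ship_id=207: ELSE → 1
ship_id=208: days < 15 → -1
ship_id=209: days < 15 → -1
ship_id=210: days < 15 → 0
ship_id=211: days < 15 → -1

0, 0, 1, 0, 0, 0, 21, 1, -1, -1, 0, -1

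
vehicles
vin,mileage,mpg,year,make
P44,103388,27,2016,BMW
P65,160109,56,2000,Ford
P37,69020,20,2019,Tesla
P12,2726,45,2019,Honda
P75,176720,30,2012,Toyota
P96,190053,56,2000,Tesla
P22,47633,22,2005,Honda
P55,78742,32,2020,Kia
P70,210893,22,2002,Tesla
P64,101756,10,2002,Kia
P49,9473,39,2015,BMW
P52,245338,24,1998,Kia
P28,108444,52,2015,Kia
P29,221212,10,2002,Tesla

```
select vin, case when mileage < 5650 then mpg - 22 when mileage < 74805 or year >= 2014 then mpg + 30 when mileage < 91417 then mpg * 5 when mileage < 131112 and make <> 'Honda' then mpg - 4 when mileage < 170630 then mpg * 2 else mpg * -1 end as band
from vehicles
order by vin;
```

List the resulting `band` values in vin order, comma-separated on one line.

vin=P12: mileage < 5650 → 23
vin=P22: mileage < 74805 or year >= 2014 → 52
vin=P28: mileage < 74805 or year >= 2014 → 82
vin=P29: ELSE → -10
vin=P37: mileage < 74805 or year >= 2014 → 50
vin=P44: mileage < 74805 or year >= 2014 → 57
vin=P49: mileage < 74805 or year >= 2014 → 69
vin=P52: ELSE → -24
vin=P55: mileage < 74805 or year >= 2014 → 62
vin=P64: mileage < 131112 and make <> 'Honda' → 6
vin=P65: mileage < 170630 → 112
vin=P70: ELSE → -22
vin=P75: ELSE → -30
vin=P96: ELSE → -56

23, 52, 82, -10, 50, 57, 69, -24, 62, 6, 112, -22, -30, -56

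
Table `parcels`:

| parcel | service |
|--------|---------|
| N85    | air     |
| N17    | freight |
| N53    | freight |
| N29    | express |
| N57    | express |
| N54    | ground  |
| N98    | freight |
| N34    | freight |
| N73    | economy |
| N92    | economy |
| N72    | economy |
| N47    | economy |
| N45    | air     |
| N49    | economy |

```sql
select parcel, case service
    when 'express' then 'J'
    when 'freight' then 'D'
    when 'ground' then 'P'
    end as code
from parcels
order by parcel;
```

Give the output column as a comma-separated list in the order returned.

D, J, D, NULL, NULL, NULL, D, P, J, NULL, NULL, NULL, NULL, D

parcel=N17: service='freight' → D
parcel=N29: service='express' → J
parcel=N34: service='freight' → D
parcel=N45: (no match → NULL) → NULL
parcel=N47: (no match → NULL) → NULL
parcel=N49: (no match → NULL) → NULL
parcel=N53: service='freight' → D
parcel=N54: service='ground' → P
parcel=N57: service='express' → J
parcel=N72: (no match → NULL) → NULL
parcel=N73: (no match → NULL) → NULL
parcel=N85: (no match → NULL) → NULL
parcel=N92: (no match → NULL) → NULL
parcel=N98: service='freight' → D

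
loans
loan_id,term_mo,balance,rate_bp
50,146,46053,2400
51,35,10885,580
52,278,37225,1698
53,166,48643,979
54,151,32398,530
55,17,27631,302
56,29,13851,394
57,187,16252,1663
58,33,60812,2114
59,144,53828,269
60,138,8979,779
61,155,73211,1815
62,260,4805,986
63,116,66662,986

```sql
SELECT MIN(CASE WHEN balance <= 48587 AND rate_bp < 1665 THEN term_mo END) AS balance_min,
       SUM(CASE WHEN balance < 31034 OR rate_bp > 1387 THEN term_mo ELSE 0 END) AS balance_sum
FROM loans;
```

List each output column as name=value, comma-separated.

[balance_min: balance <= 48587 AND rate_bp < 1665]
loan_id=50: ✗
loan_id=51: ✓ → 35
loan_id=52: ✗
loan_id=53: ✗
loan_id=54: ✓ → 151
loan_id=55: ✓ → 17
loan_id=56: ✓ → 29
loan_id=57: ✓ → 187
loan_id=58: ✗
loan_id=59: ✗
loan_id=60: ✓ → 138
loan_id=61: ✗
loan_id=62: ✓ → 260
loan_id=63: ✗
balance_min = MIN(35, 151, 17, 29, 187, 138, 260) = 17
—
[balance_sum: balance < 31034 OR rate_bp > 1387]
loan_id=50: ✓ → 146
loan_id=51: ✓ → 35
loan_id=52: ✓ → 278
loan_id=53: ✗
loan_id=54: ✗
loan_id=55: ✓ → 17
loan_id=56: ✓ → 29
loan_id=57: ✓ → 187
loan_id=58: ✓ → 33
loan_id=59: ✗
loan_id=60: ✓ → 138
loan_id=61: ✓ → 155
loan_id=62: ✓ → 260
loan_id=63: ✗
balance_sum = 146 + 35 + 278 + 17 + 29 + 187 + 33 + 138 + 155 + 260 = 1278

balance_min=17, balance_sum=1278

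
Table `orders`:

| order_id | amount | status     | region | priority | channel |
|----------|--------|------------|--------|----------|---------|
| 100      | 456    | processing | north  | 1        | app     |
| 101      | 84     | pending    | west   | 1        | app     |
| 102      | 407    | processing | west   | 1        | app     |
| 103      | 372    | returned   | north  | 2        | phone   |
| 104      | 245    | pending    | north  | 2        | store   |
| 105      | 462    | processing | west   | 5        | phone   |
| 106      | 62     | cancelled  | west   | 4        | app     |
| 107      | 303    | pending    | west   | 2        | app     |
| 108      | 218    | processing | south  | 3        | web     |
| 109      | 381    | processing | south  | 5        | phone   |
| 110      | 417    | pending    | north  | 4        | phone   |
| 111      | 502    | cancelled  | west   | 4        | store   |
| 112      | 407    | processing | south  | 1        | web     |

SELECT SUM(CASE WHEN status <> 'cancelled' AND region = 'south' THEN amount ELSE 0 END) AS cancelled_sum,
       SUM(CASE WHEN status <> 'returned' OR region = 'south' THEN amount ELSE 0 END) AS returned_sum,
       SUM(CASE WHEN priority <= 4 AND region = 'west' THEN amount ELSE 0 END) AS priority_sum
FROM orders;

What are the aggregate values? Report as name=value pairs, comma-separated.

[cancelled_sum: status <> 'cancelled' AND region = 'south']
order_id=100: ✗
order_id=101: ✗
order_id=102: ✗
order_id=103: ✗
order_id=104: ✗
order_id=105: ✗
order_id=106: ✗
order_id=107: ✗
order_id=108: ✓ → 218
order_id=109: ✓ → 381
order_id=110: ✗
order_id=111: ✗
order_id=112: ✓ → 407
cancelled_sum = 218 + 381 + 407 = 1006
—
[returned_sum: status <> 'returned' OR region = 'south']
order_id=100: ✓ → 456
order_id=101: ✓ → 84
order_id=102: ✓ → 407
order_id=103: ✗
order_id=104: ✓ → 245
order_id=105: ✓ → 462
order_id=106: ✓ → 62
order_id=107: ✓ → 303
order_id=108: ✓ → 218
order_id=109: ✓ → 381
order_id=110: ✓ → 417
order_id=111: ✓ → 502
order_id=112: ✓ → 407
returned_sum = 456 + 84 + 407 + 245 + 462 + 62 + 303 + 218 + 381 + 417 + 502 + 407 = 3944
—
[priority_sum: priority <= 4 AND region = 'west']
order_id=100: ✗
order_id=101: ✓ → 84
order_id=102: ✓ → 407
order_id=103: ✗
order_id=104: ✗
order_id=105: ✗
order_id=106: ✓ → 62
order_id=107: ✓ → 303
order_id=108: ✗
order_id=109: ✗
order_id=110: ✗
order_id=111: ✓ → 502
order_id=112: ✗
priority_sum = 84 + 407 + 62 + 303 + 502 = 1358

cancelled_sum=1006, returned_sum=3944, priority_sum=1358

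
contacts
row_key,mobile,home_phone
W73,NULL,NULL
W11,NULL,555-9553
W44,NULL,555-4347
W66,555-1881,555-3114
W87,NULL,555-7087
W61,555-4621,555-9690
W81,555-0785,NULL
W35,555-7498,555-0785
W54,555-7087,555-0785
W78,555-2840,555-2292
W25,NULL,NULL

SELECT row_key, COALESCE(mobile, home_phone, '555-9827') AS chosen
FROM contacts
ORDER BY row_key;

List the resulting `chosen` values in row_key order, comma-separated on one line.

row_key=W11: mobile=NULL, home_phone=555-9553 → 555-9553
row_key=W25: mobile=NULL, home_phone=NULL, → literal 555-9827 → 555-9827
row_key=W35: mobile=555-7498 → 555-7498
row_key=W44: mobile=NULL, home_phone=555-4347 → 555-4347
row_key=W54: mobile=555-7087 → 555-7087
row_key=W61: mobile=555-4621 → 555-4621
row_key=W66: mobile=555-1881 → 555-1881
row_key=W73: mobile=NULL, home_phone=NULL, → literal 555-9827 → 555-9827
row_key=W78: mobile=555-2840 → 555-2840
row_key=W81: mobile=555-0785 → 555-0785
row_key=W87: mobile=NULL, home_phone=555-7087 → 555-7087

555-9553, 555-9827, 555-7498, 555-4347, 555-7087, 555-4621, 555-1881, 555-9827, 555-2840, 555-0785, 555-7087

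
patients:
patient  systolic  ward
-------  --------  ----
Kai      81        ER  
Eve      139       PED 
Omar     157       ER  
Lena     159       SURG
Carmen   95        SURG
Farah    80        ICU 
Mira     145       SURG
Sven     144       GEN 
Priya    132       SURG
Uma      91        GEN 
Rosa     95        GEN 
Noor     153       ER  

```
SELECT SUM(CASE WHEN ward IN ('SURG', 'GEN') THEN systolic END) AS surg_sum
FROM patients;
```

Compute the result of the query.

861

patient=Kai: ✗
patient=Eve: ✗
patient=Omar: ✗
patient=Lena: ✓ → 159
patient=Carmen: ✓ → 95
patient=Farah: ✗
patient=Mira: ✓ → 145
patient=Sven: ✓ → 144
patient=Priya: ✓ → 132
patient=Uma: ✓ → 91
patient=Rosa: ✓ → 95
patient=Noor: ✗
surg_sum = 159 + 95 + 145 + 144 + 132 + 91 + 95 = 861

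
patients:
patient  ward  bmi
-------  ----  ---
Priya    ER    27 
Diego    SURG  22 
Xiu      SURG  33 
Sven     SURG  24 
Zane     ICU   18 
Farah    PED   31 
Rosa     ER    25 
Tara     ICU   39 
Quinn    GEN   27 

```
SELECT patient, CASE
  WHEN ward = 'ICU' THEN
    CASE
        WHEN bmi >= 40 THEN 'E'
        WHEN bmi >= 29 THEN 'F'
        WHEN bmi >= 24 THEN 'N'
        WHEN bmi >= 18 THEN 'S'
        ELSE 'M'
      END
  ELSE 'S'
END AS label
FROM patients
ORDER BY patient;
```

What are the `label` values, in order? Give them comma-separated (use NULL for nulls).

patient=Diego: ward='SURG' → outer ELSE → S
patient=Farah: ward='PED' → outer ELSE → S
patient=Priya: ward='ER' → outer ELSE → S
patient=Quinn: ward='GEN' → outer ELSE → S
patient=Rosa: ward='ER' → outer ELSE → S
patient=Sven: ward='SURG' → outer ELSE → S
patient=Tara: ward='ICU' → inner[bmi >= 29] → F
patient=Xiu: ward='SURG' → outer ELSE → S
patient=Zane: ward='ICU' → inner[bmi >= 18] → S

S, S, S, S, S, S, F, S, S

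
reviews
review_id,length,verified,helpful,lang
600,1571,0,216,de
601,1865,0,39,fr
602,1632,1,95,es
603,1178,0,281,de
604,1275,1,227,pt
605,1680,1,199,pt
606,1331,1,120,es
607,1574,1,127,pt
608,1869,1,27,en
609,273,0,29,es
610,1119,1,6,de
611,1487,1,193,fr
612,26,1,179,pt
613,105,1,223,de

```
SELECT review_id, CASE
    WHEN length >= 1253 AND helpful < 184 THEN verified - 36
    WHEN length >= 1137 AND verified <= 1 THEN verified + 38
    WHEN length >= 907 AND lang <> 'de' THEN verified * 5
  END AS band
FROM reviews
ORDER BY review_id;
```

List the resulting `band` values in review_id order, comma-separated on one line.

38, -36, -35, 38, 39, 39, -35, -35, -35, NULL, NULL, 39, NULL, NULL

review_id=600: length >= 1137 AND verified <= 1 → 38
review_id=601: length >= 1253 AND helpful < 184 → -36
review_id=602: length >= 1253 AND helpful < 184 → -35
review_id=603: length >= 1137 AND verified <= 1 → 38
review_id=604: length >= 1137 AND verified <= 1 → 39
review_id=605: length >= 1137 AND verified <= 1 → 39
review_id=606: length >= 1253 AND helpful < 184 → -35
review_id=607: length >= 1253 AND helpful < 184 → -35
review_id=608: length >= 1253 AND helpful < 184 → -35
review_id=609: (no match → NULL) → NULL
review_id=610: (no match → NULL) → NULL
review_id=611: length >= 1137 AND verified <= 1 → 39
review_id=612: (no match → NULL) → NULL
review_id=613: (no match → NULL) → NULL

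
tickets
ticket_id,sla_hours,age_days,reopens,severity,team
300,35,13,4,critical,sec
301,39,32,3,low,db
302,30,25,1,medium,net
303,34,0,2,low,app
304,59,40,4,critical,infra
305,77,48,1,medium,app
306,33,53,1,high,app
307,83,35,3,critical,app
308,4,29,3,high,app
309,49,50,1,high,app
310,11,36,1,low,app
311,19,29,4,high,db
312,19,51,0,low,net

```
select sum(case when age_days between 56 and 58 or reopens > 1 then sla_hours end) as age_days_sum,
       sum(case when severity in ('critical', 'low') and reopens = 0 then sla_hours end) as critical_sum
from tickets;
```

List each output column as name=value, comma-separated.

age_days_sum=273, critical_sum=19

[age_days_sum: age_days between 56 and 58 or reopens > 1]
ticket_id=300: ✓ → 35
ticket_id=301: ✓ → 39
ticket_id=302: ✗
ticket_id=303: ✓ → 34
ticket_id=304: ✓ → 59
ticket_id=305: ✗
ticket_id=306: ✗
ticket_id=307: ✓ → 83
ticket_id=308: ✓ → 4
ticket_id=309: ✗
ticket_id=310: ✗
ticket_id=311: ✓ → 19
ticket_id=312: ✗
age_days_sum = 35 + 39 + 34 + 59 + 83 + 4 + 19 = 273
—
[critical_sum: severity in ('critical', 'low') and reopens = 0]
ticket_id=300: ✗
ticket_id=301: ✗
ticket_id=302: ✗
ticket_id=303: ✗
ticket_id=304: ✗
ticket_id=305: ✗
ticket_id=306: ✗
ticket_id=307: ✗
ticket_id=308: ✗
ticket_id=309: ✗
ticket_id=310: ✗
ticket_id=311: ✗
ticket_id=312: ✓ → 19
critical_sum = 19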